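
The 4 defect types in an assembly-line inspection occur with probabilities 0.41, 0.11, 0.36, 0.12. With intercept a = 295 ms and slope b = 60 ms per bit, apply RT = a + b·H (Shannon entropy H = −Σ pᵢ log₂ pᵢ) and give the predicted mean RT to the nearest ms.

Entropy contributions −pᵢ log₂ pᵢ: 0.5274, 0.3503, 0.5306, 0.3671; sum H = 1.7754 bits.
RT = a + bH = 295 + 60·1.7754 = 401.52 ms.

402 ms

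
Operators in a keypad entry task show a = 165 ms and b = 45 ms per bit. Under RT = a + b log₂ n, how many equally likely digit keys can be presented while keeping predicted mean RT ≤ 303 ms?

8

Set 165 + 45·log₂ n ≤ 303 → log₂ n ≤ (303 − 165)/45 = 3.0667.
So n ≤ 2^3.0667 = 8.378; the largest integer n is 8.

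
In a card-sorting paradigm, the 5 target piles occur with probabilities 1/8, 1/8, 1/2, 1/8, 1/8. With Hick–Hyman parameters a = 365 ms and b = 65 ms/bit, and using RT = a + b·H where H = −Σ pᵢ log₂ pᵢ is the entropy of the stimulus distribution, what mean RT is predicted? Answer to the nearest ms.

495 ms

H = −Σ pᵢ log₂ pᵢ = 0.125·3 + 0.125·3 + 0.5·1 + 0.125·3 + 0.125·3 = 2.000 bits.
RT = 365 + 65 × 2.000 = 495.00 ms.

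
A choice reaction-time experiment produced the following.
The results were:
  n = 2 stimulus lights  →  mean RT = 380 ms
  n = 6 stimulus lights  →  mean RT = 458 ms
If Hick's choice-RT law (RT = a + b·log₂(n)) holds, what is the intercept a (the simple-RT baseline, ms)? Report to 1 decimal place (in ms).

330.8 ms

The slope on a log₂ axis is (458 − 380) / (2.5850 − 1) = 49.213 ms/bit.
a = RT₁ − b·log₂ n₁ = 380 − 49.213 × 1 = 330.787 ms.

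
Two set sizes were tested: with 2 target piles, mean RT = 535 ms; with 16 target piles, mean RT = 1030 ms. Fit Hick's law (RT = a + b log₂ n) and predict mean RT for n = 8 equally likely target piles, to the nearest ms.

With log₂ n on the abscissa the relation is linear; from the two conditions:
  b = (1030 − 535) / (log₂ 16 − log₂ 2) = 495 / (4 − 1) = 165 ms/bit
  a = 535 − 165 × 1 = 370 ms
Then RT(8) = 370 + 165 × log₂ 8 = 370 + 165 × 3 ≈ 865.000 ms.

865 ms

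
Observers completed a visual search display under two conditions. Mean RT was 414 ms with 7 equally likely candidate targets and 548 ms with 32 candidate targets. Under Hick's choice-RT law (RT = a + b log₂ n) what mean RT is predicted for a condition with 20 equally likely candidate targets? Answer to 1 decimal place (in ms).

506.6 ms

Fit slope and intercept:
  b = (548 − 414) / (log₂ 32 − log₂ 7) = 134 / (5 − 2.8074) = 61.113 ms/bit
  a = 414 − 61.113 × 2.8074 = 242.433 ms
Then RT(20) = 242.433 + 61.113 × log₂ 20 = 242.433 + 61.113 × 4.3219 ≈ 506.561 ms.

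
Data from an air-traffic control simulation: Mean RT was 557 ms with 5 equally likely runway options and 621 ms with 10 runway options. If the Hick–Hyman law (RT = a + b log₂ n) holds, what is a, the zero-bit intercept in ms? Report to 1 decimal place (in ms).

408.4 ms

b = (RT₂ − RT₁)/(log₂ n₂ − log₂ n₁) = (621 − 557)/(3.3219 − 2.3219) = 64.000 ms/bit.
Intercept: a = 557 − 64.000·log₂(5) = 408.397 ms.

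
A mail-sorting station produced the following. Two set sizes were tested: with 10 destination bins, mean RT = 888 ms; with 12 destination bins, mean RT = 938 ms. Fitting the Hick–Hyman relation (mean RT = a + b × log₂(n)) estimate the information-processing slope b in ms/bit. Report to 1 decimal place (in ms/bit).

190.1 ms/bit

b = (RT₂ − RT₁)/(log₂ n₂ − log₂ n₁) = (938 − 888)/(3.5850 − 3.3219) = 190.089 ms/bit.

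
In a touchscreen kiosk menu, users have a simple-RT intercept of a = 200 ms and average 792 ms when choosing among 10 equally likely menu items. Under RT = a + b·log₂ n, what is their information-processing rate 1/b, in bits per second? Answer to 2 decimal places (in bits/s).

5.61 bits/s

Choice component = 792 − 200 = 592 ms over log₂(10) = 3.3219 bits.
b = 592 / 3.3219 = 178.210 ms/bit, so 1/b = 5.611 bits/s.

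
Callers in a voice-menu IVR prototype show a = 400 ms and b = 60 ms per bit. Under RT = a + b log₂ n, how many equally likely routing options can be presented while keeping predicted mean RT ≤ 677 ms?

24

Set 400 + 60·log₂ n ≤ 677 → log₂ n ≤ (677 − 400)/60 = 4.6167.
So n ≤ 2^4.6167 = 24.533; the largest integer n is 24.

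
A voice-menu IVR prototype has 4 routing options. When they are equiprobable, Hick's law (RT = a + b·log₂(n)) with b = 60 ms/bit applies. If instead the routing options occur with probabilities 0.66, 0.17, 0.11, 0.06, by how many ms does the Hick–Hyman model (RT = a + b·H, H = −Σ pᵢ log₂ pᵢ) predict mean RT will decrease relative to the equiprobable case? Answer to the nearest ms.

35 ms

Equiprobable entropy H₀ = log₂ 4 = 2.0000 bits.
Skewed entropy H = −Σ pᵢ log₂ pᵢ = 1.4241 bits.
ΔRT = b·(H₀ − H) = 60 × 0.5759 = 34.56 ms.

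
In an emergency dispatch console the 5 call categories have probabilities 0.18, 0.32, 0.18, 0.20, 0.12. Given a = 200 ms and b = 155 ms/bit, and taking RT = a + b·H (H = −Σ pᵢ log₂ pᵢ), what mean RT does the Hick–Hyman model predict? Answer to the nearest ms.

Entropy contributions −pᵢ log₂ pᵢ: 0.4453, 0.5260, 0.4453, 0.4644, 0.3671; sum H = 2.2481 bits.
RT = a + bH = 200 + 155·2.2481 = 548.46 ms.

548 ms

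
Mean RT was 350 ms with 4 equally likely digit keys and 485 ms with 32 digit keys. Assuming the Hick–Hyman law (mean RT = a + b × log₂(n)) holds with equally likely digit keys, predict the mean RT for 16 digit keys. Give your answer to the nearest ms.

440 ms

With log₂ n on the abscissa the relation is linear; from the two conditions:
  b = (485 − 350) / (log₂ 32 − log₂ 4) = 135 / (5 − 2) = 45 ms/bit
  a = 350 − 45 × 2 = 260 ms
Then RT(16) = 260 + 45 × log₂ 16 = 260 + 45 × 4 ≈ 440.000 ms.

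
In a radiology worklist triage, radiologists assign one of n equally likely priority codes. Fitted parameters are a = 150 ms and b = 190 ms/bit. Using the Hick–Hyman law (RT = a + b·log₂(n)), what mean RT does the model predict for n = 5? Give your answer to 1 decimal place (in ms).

log₂(5) = 2.3219 bits, so RT = 150 + 190 × 2.3219 ≈ 591.166 ms.

591.2 ms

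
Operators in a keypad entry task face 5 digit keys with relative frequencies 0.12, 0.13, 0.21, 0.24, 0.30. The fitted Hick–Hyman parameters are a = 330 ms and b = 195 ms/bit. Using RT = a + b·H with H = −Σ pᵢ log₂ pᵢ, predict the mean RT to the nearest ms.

H = 0.12·log₂(1/0.12) + 0.13·log₂(1/0.13) + 0.21·log₂(1/0.21) + 0.24·log₂(1/0.24) + 0.30·log₂(1/0.30) = 2.2378 bits.
RT = 330 + 195 × 2.2378 = 766.36 ms.

766 ms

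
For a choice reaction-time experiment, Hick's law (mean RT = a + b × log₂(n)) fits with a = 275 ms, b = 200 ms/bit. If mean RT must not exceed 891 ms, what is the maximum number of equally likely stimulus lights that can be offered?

8

Set 275 + 200·log₂ n ≤ 891 → log₂ n ≤ (891 − 275)/200 = 3.0800.
So n ≤ 2^3.0800 = 8.456; the largest integer n is 8.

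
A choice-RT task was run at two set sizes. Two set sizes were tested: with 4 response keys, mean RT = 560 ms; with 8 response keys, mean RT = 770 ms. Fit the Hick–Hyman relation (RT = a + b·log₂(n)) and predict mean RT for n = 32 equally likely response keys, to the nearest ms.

1190 ms

Solve the two-equation system in a and b:
  b = (770 − 560) / (log₂ 8 − log₂ 4) = 210 / (3 − 2) = 210 ms/bit
  a = 560 − 210 × 2 = 140 ms
Then RT(32) = 140 + 210 × log₂ 32 = 140 + 210 × 5 ≈ 1190.000 ms.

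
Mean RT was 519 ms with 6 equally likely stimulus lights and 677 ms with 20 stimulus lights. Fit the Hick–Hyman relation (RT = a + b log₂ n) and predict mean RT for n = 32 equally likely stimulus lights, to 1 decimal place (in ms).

738.7 ms

With log₂ n on the abscissa the relation is linear; from the two conditions:
  b = (677 − 519) / (log₂ 20 − log₂ 6) = 158 / (4.3219 − 2.5850) = 90.963 ms/bit
  a = 519 − 90.963 × 2.5850 = 283.863 ms
Then RT(32) = 283.863 + 90.963 × log₂ 32 = 283.863 + 90.963 × 5 ≈ 738.680 ms.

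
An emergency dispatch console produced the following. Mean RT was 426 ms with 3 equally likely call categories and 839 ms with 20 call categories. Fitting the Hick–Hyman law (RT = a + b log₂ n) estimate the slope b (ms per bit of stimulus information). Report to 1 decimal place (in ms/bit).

150.9 ms/bit

The slope on a log₂ axis is (839 − 426) / (4.3219 − 1.5850) = 150.897 ms/bit.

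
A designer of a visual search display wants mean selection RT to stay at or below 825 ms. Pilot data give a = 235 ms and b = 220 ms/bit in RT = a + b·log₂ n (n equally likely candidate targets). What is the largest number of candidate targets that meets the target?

6

Set 235 + 220·log₂ n ≤ 825 → log₂ n ≤ (825 − 235)/220 = 2.6818.
So n ≤ 2^2.6818 = 6.417; the largest integer n is 6.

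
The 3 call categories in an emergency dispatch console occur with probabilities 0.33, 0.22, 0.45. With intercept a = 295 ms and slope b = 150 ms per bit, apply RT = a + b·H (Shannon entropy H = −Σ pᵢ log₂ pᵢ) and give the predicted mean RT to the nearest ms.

524 ms

Entropy contributions −pᵢ log₂ pᵢ: 0.5278, 0.4806, 0.5184; sum H = 1.5268 bits.
RT = a + bH = 295 + 150·1.5268 = 524.02 ms.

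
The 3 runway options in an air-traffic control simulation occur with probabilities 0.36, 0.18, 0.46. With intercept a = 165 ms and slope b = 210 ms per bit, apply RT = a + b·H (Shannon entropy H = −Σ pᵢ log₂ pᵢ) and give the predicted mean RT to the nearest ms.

H = 0.36·log₂(1/0.36) + 0.18·log₂(1/0.18) + 0.46·log₂(1/0.46) = 1.4913 bits.
RT = 165 + 210 × 1.4913 = 478.16 ms.

478 ms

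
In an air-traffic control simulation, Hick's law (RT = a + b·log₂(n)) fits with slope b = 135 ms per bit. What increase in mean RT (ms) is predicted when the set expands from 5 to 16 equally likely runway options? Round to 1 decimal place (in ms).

226.5 ms

ΔRT = (a + b log₂ n₂) − (a + b log₂ n₁) = b·(log₂ n₂ − log₂ n₁).
log₂(16) − log₂(5) = 4 − 2.3219 = 1.6781.
ΔRT = 135 × 1.6781 = 226.540 ms.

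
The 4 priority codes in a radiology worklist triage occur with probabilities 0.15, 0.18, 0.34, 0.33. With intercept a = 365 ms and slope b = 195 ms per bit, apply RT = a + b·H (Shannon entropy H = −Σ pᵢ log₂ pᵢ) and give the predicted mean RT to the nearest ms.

Entropy contributions −pᵢ log₂ pᵢ: 0.4105, 0.4453, 0.5292, 0.5278; sum H = 1.9128 bits.
RT = a + bH = 365 + 195·1.9128 = 738.01 ms.

738 ms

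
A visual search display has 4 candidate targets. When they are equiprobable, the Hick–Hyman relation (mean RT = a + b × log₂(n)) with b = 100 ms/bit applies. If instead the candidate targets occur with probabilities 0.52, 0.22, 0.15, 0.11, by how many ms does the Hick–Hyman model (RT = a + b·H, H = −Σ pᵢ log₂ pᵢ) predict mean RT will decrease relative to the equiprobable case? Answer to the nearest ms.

27 ms

The RT saving is b·ΔH. Equiprobable H₀ = log₂(4) = 2.0000 bits; with the given probabilities H = 1.7320 bits.
b·(H₀ − H) = 100 × (2.0000 − 1.7320) = 26.80 ms.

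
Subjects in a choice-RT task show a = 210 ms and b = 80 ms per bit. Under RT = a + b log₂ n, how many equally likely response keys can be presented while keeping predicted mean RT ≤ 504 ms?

12

Set 210 + 80·log₂ n ≤ 504 → log₂ n ≤ (504 − 210)/80 = 3.6750.
So n ≤ 2^3.6750 = 12.773; the largest integer n is 12.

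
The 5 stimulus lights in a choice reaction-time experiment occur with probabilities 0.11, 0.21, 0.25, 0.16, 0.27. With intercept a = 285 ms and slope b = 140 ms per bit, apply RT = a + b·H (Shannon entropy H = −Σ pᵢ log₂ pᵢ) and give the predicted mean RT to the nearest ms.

601 ms

H = 0.11·log₂(1/0.11) + 0.21·log₂(1/0.21) + 0.25·log₂(1/0.25) + 0.16·log₂(1/0.16) + 0.27·log₂(1/0.27) = 2.2561 bits.
RT = 285 + 140 × 2.2561 = 600.86 ms.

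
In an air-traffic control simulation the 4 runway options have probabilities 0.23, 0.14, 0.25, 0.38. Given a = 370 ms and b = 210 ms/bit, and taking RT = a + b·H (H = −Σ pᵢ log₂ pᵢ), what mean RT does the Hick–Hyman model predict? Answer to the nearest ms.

H = 0.23·log₂(1/0.23) + 0.14·log₂(1/0.14) + 0.25·log₂(1/0.25) + 0.38·log₂(1/0.38) = 1.9152 bits.
RT = 370 + 210 × 1.9152 = 772.20 ms.

772 ms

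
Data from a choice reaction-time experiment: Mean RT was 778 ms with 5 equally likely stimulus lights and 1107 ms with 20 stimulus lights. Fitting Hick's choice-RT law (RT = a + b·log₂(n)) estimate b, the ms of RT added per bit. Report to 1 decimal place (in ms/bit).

164.5 ms/bit

Slope: b = (1107 − 778) / (log₂ 20 − log₂ 5) = 329/2.0000 = 164.500 ms/bit.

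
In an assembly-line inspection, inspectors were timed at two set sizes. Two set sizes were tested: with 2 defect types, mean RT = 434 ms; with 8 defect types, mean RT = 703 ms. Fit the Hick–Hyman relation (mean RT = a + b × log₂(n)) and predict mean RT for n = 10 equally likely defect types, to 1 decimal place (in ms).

Fit slope and intercept:
  b = (703 − 434) / (log₂ 8 − log₂ 2) = 269 / (3 − 1) = 134.500 ms/bit
  a = 434 − 134.500 × 1 = 299.500 ms
Then RT(10) = 299.500 + 134.500 × log₂ 10 = 299.500 + 134.500 × 3.3219 ≈ 746.299 ms.

746.3 ms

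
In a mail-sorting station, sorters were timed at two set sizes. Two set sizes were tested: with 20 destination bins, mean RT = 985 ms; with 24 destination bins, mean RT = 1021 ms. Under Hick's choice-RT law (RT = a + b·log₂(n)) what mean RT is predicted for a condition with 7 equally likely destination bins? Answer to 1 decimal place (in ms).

With log₂ n on the abscissa the relation is linear; from the two conditions:
  b = (1021 − 985) / (log₂ 24 − log₂ 20) = 36 / (4.5850 − 4.3219) = 136.864 ms/bit
  a = 985 − 136.864 × 4.3219 = 393.483 ms
Then RT(7) = 393.483 + 136.864 × log₂ 7 = 393.483 + 136.864 × 2.8074 ≈ 777.709 ms.

777.7 ms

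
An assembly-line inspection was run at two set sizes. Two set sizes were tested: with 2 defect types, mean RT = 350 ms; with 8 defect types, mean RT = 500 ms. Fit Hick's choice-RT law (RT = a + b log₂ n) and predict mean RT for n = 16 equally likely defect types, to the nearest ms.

575 ms

Fit slope and intercept:
  b = (500 − 350) / (log₂ 8 − log₂ 2) = 150 / (3 − 1) = 75 ms/bit
  a = 350 − 75 × 1 = 275 ms
Then RT(16) = 275 + 75 × log₂ 16 = 275 + 75 × 4 ≈ 575.000 ms.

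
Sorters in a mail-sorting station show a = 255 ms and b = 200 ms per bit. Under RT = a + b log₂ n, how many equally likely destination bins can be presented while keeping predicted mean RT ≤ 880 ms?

8

Information budget: (880 − 255)/200 = 3.1250 bits, so n ≤ 2^3.1250 = 8.724 → at most 8.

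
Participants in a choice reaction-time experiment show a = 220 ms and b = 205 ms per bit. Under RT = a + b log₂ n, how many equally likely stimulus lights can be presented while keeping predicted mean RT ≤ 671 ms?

4

Information budget: (671 − 220)/205 = 2.2000 bits, so n ≤ 2^2.2000 = 4.595 → at most 4.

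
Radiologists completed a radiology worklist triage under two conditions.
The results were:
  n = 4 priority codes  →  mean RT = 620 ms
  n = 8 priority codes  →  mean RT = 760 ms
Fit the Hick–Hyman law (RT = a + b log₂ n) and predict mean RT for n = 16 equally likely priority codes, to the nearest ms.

900 ms

RT is linear in log₂ n, so two points fix the line:
  b = (760 − 620) / (log₂ 8 − log₂ 4) = 140 / (3 − 2) = 140 ms/bit
  a = 620 − 140 × 2 = 340 ms
Then RT(16) = 340 + 140 × log₂ 16 = 340 + 140 × 4 ≈ 900.000 ms.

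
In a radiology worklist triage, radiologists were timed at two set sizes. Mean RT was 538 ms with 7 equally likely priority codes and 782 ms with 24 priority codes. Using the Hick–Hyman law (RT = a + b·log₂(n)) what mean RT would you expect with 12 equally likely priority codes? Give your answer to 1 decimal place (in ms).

RT is linear in log₂ n, so two points fix the line:
  b = (782 − 538) / (log₂ 24 − log₂ 7) = 244 / (4.5850 − 2.8074) = 137.263 ms/bit
  a = 538 − 137.263 × 2.8074 = 152.654 ms
Then RT(12) = 152.654 + 137.263 × log₂ 12 = 152.654 + 137.263 × 3.5850 ≈ 644.737 ms.

644.7 ms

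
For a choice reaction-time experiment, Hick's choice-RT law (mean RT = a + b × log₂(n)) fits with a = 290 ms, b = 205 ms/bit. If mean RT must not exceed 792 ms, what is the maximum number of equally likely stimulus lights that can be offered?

Information budget: (792 − 290)/205 = 2.4488 bits, so n ≤ 2^2.4488 = 5.460 → at most 5.

5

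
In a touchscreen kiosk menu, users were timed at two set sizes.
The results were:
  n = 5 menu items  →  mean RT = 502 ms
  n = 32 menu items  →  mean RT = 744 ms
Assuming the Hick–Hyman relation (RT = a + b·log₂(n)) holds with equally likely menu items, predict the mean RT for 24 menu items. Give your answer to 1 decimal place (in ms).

With log₂ n on the abscissa the relation is linear; from the two conditions:
  b = (744 − 502) / (log₂ 32 − log₂ 5) = 242 / (5 − 2.3219) = 90.364 ms/bit
  a = 502 − 90.364 × 2.3219 = 292.182 ms
Then RT(24) = 292.182 + 90.364 × log₂ 24 = 292.182 + 90.364 × 4.5850 ≈ 706.496 ms.

706.5 ms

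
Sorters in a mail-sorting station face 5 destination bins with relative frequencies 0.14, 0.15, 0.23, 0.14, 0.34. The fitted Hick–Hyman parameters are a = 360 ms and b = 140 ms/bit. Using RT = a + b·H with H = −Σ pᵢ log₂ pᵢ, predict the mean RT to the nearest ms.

H = 0.14·log₂(1/0.14) + 0.15·log₂(1/0.15) + 0.23·log₂(1/0.23) + 0.14·log₂(1/0.14) + 0.34·log₂(1/0.34) = 2.2216 bits.
RT = 360 + 140 × 2.2216 = 671.02 ms.

671 ms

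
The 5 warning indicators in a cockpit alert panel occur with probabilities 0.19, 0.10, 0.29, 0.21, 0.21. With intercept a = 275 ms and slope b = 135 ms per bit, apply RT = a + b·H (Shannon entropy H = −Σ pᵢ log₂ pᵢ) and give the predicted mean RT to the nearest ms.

579 ms

Entropy contributions −pᵢ log₂ pᵢ: 0.4552, 0.3322, 0.5179, 0.4728, 0.4728; sum H = 2.2510 bits.
RT = a + bH = 275 + 135·2.2510 = 578.88 ms.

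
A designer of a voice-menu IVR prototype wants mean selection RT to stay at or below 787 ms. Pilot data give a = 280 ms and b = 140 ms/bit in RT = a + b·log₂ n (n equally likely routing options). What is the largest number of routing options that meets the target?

12

140·log₂ n ≤ 787 − 280 = 507, giving log₂ n ≤ 3.6214 and n ≤ 12.307. The largest whole number is 12.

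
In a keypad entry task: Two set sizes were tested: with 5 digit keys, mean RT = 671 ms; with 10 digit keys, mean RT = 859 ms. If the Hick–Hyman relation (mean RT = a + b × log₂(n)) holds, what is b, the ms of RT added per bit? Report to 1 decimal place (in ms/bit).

188.0 ms/bit

The slope on a log₂ axis is (859 − 671) / (3.3219 − 2.3219) = 188.000 ms/bit.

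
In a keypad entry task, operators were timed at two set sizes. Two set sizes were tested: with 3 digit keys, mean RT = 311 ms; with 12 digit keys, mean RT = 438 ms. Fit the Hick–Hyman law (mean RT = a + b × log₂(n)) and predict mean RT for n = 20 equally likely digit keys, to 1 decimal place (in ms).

484.8 ms

Fit slope and intercept:
  b = (438 − 311) / (log₂ 12 − log₂ 3) = 127 / (3.5850 − 1.5850) = 63.500 ms/bit
  a = 311 − 63.500 × 1.5850 = 210.355 ms
Then RT(20) = 210.355 + 63.500 × log₂ 20 = 210.355 + 63.500 × 4.3219 ≈ 484.797 ms.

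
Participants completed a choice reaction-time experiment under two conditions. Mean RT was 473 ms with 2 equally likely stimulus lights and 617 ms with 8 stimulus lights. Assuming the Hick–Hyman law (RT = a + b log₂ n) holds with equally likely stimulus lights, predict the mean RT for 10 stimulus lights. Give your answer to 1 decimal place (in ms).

With log₂ n on the abscissa the relation is linear; from the two conditions:
  b = (617 − 473) / (log₂ 8 − log₂ 2) = 144 / (3 − 1) = 72.000 ms/bit
  a = 473 − 72.000 × 1 = 401.000 ms
Then RT(10) = 401.000 + 72.000 × log₂ 10 = 401.000 + 72.000 × 3.3219 ≈ 640.179 ms.

640.2 ms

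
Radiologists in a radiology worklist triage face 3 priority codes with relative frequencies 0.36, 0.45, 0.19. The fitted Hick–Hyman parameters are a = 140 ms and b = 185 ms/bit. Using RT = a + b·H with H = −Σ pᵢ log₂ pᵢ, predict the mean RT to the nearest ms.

418 ms

H = 0.36·log₂(1/0.36) + 0.45·log₂(1/0.45) + 0.19·log₂(1/0.19) = 1.5042 bits.
RT = 140 + 185 × 1.5042 = 418.28 ms.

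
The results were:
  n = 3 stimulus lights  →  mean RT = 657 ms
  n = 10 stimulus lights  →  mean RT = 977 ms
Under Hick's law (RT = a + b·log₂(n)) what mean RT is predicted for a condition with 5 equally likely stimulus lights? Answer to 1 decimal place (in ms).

792.8 ms

RT is linear in log₂ n, so two points fix the line:
  b = (977 − 657) / (log₂ 10 − log₂ 3) = 320 / (3.3219 − 1.5850) = 184.229 ms/bit
  a = 657 − 184.229 × 1.5850 = 365.003 ms
Then RT(5) = 365.003 + 184.229 × log₂ 5 = 365.003 + 184.229 × 2.3219 ≈ 792.771 ms.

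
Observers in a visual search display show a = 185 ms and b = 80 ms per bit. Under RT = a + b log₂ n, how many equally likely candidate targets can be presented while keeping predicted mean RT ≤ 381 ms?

5

80·log₂ n ≤ 381 − 185 = 196, giving log₂ n ≤ 2.4500 and n ≤ 5.464. The largest whole number is 5.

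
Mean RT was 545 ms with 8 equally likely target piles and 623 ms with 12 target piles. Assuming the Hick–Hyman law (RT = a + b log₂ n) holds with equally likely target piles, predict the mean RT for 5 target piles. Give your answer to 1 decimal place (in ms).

RT is linear in log₂ n, so two points fix the line:
  b = (623 − 545) / (log₂ 12 − log₂ 8) = 78 / (3.5850 − 3) = 133.342 ms/bit
  a = 545 − 133.342 × 3 = 144.974 ms
Then RT(5) = 144.974 + 133.342 × log₂ 5 = 144.974 + 133.342 × 2.3219 ≈ 454.585 ms.

454.6 ms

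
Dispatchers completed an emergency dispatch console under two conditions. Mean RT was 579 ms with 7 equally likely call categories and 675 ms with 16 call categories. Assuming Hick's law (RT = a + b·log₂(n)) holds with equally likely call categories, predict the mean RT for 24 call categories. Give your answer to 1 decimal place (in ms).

Fit slope and intercept:
  b = (675 − 579) / (log₂ 16 − log₂ 7) = 96 / (4 − 2.8074) = 80.493 ms/bit
  a = 579 − 80.493 × 2.8074 = 353.027 ms
Then RT(24) = 353.027 + 80.493 × log₂ 24 = 353.027 + 80.493 × 4.5850 ≈ 722.086 ms.

722.1 ms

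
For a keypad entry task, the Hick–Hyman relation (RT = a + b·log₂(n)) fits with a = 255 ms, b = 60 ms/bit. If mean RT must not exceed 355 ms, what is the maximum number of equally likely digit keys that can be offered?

Set 255 + 60·log₂ n ≤ 355 → log₂ n ≤ (355 − 255)/60 = 1.6667.
So n ≤ 2^1.6667 = 3.175; the largest integer n is 3.

3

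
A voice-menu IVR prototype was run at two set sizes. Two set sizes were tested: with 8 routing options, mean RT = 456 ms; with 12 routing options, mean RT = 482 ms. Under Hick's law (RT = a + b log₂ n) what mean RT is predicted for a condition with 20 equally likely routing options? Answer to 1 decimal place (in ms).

Solve the two-equation system in a and b:
  b = (482 − 456) / (log₂ 12 − log₂ 8) = 26 / (3.5850 − 3) = 44.447 ms/bit
  a = 456 − 44.447 × 3 = 322.658 ms
Then RT(20) = 322.658 + 44.447 × log₂ 20 = 322.658 + 44.447 × 4.3219 ≈ 514.756 ms.

514.8 ms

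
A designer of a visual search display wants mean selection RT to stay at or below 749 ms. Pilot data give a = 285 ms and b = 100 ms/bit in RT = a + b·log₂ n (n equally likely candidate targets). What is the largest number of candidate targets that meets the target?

24

100·log₂ n ≤ 749 − 285 = 464, giving log₂ n ≤ 4.6400 and n ≤ 24.933. The largest whole number is 24.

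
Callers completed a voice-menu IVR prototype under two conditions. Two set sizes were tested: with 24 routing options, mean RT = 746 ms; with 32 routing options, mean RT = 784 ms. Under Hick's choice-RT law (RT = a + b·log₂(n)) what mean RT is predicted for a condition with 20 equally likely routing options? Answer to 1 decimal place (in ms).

With log₂ n on the abscissa the relation is linear; from the two conditions:
  b = (784 − 746) / (log₂ 32 − log₂ 24) = 38 / (5 − 4.5850) = 91.558 ms/bit
  a = 746 − 91.558 × 4.5850 = 326.210 ms
Then RT(20) = 326.210 + 91.558 × log₂ 20 = 326.210 + 91.558 × 4.3219 ≈ 721.917 ms.

721.9 ms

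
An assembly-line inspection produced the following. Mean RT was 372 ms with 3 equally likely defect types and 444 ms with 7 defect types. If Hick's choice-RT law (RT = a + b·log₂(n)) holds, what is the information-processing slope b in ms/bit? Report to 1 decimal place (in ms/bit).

b = (RT₂ − RT₁)/(log₂ n₂ − log₂ n₁) = (444 − 372)/(2.8074 − 1.5850) = 58.901 ms/bit.

58.9 ms/bit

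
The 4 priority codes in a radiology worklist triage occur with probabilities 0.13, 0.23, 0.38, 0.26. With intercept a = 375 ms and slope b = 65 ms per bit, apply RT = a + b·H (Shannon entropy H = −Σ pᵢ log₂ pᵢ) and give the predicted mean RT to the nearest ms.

Entropy contributions −pᵢ log₂ pᵢ: 0.3826, 0.4877, 0.5305, 0.5053; sum H = 1.9061 bits.
RT = a + bH = 375 + 65·1.9061 = 498.89 ms.

499 ms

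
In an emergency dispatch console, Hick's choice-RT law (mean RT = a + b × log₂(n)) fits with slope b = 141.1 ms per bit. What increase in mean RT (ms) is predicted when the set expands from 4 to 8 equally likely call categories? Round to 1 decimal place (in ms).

Only the slope matters, since a is common to both: ΔRT = b·log₂(n₂/n₁).
log₂(8) − log₂(4) = log₂(8/4) = log₂(2) = 1.
ΔRT = 141.1 × 1.0000 = 141.100 ms.

141.1 ms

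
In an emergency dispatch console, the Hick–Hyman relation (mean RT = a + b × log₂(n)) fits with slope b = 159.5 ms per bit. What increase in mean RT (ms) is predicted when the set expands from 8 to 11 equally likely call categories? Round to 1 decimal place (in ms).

Only the slope matters, since a is common to both: ΔRT = b·log₂(n₂/n₁).
log₂(11) − log₂(8) = 3.4594 − 3 = 0.4594.
ΔRT = 159.5 × 0.4594 = 73.279 ms.

73.3 ms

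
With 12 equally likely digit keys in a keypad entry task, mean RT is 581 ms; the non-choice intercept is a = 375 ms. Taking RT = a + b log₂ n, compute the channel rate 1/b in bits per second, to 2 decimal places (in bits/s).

b = (581 − 375)/log₂ 12 = 206/3.5850 = 57.462 ms per bit = 0.05746 s/bit; the reciprocal is 17.403 bits/s.

17.40 bits/s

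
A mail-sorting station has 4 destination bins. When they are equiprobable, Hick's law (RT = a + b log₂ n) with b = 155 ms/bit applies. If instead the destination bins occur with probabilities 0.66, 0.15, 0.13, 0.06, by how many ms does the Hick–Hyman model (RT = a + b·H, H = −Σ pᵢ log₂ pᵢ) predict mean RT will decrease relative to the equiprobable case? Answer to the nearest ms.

The RT saving is b·ΔH. Equiprobable H₀ = log₂(4) = 2.0000 bits; with the given probabilities H = 1.4324 bits.
b·(H₀ − H) = 155 × (2.0000 − 1.4324) = 87.98 ms.

88 ms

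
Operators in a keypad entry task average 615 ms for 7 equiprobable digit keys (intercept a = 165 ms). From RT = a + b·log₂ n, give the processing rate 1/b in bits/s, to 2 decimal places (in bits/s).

6.24 bits/s

b = (615 − 165)/log₂ 7 = 450/2.8074 = 160.293 ms per bit = 0.16029 s/bit; the reciprocal is 6.239 bits/s.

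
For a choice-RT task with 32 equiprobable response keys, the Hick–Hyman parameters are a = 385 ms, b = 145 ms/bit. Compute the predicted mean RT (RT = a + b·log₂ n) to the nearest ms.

log₂(32) = 5 bits, so RT = 385 + 145 × 5 ≈ 1110.000 ms.

1110 ms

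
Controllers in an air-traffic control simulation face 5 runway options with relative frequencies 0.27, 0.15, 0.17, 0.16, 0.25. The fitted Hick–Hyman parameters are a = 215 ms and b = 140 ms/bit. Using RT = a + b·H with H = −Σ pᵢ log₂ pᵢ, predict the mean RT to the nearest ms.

534 ms

H = 0.27·log₂(1/0.27) + 0.15·log₂(1/0.15) + 0.17·log₂(1/0.17) + 0.16·log₂(1/0.16) + 0.25·log₂(1/0.25) = 2.2782 bits.
RT = 215 + 140 × 2.2782 = 533.94 ms.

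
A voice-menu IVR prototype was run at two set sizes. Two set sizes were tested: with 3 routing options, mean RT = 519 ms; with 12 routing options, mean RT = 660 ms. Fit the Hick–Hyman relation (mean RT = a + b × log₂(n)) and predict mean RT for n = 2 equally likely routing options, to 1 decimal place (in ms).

Solve the two-equation system in a and b:
  b = (660 − 519) / (log₂ 12 − log₂ 3) = 141 / (3.5850 − 1.5850) = 70.500 ms/bit
  a = 519 − 70.500 × 1.5850 = 407.260 ms
Then RT(2) = 407.260 + 70.500 × log₂ 2 = 407.260 + 70.500 × 1 ≈ 477.760 ms.

477.8 ms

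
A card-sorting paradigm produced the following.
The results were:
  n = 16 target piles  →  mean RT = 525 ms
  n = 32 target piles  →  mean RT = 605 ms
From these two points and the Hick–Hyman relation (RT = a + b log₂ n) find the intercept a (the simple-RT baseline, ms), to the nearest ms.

205 ms

b = (RT₂ − RT₁)/(log₂ n₂ − log₂ n₁) = (605 − 525)/(5 − 4) = 80 ms/bit.
a = RT₁ − b·log₂ n₁ = 525 − 80 × 4 = 205.000 ms.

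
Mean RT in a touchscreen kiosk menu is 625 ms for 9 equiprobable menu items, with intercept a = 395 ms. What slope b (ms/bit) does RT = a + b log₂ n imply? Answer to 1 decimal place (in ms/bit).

9 alternatives carry log₂ 9 = 3.1699 bits; the choice cost is 625 − 395 = 230 ms, so b = 230/3.1699 = 72.557 ms/bit.

72.6 ms/bit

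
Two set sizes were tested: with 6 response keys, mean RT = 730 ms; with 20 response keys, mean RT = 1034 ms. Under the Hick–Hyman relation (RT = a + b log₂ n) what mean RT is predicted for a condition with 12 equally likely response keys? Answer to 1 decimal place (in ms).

Solve the two-equation system in a and b:
  b = (1034 − 730) / (log₂ 20 − log₂ 6) = 304 / (4.3219 − 2.5850) = 175.018 ms/bit
  a = 730 − 175.018 × 2.5850 = 277.585 ms
Then RT(12) = 277.585 + 175.018 × log₂ 12 = 277.585 + 175.018 × 3.5850 ≈ 905.018 ms.

905.0 ms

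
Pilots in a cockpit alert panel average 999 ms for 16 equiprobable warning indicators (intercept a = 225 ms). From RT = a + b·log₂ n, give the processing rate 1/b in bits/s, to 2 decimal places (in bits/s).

Choice component = 999 − 225 = 774 ms over log₂(16) = 4 bits.
b = 774 / 4 = 193.500 ms/bit, so 1/b = 5.168 bits/s.

5.17 bits/s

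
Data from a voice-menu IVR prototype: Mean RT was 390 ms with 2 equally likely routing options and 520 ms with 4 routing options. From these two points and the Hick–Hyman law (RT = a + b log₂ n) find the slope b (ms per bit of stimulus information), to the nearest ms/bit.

b = (RT₂ − RT₁)/(log₂ n₂ − log₂ n₁) = (520 − 390)/(2 − 1) = 130 ms/bit.

130 ms/bit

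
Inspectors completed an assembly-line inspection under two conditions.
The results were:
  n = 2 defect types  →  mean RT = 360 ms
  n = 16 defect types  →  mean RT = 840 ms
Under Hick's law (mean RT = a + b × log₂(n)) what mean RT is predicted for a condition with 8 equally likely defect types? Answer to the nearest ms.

680 ms

Fit slope and intercept:
  b = (840 − 360) / (log₂ 16 − log₂ 2) = 480 / (4 − 1) = 160 ms/bit
  a = 360 − 160 × 1 = 200 ms
Then RT(8) = 200 + 160 × log₂ 8 = 200 + 160 × 3 ≈ 680.000 ms.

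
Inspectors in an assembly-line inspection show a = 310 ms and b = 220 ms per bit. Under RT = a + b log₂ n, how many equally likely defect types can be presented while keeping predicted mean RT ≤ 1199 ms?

Set 310 + 220·log₂ n ≤ 1199 → log₂ n ≤ (1199 − 310)/220 = 4.0409.
So n ≤ 2^4.0409 = 16.460; the largest integer n is 16.

16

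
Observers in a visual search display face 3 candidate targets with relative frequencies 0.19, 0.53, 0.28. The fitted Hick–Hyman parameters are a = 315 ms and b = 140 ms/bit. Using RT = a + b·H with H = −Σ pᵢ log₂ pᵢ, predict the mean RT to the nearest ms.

519 ms

H = 0.19·log₂(1/0.19) + 0.53·log₂(1/0.53) + 0.28·log₂(1/0.28) = 1.4549 bits.
RT = 315 + 140 × 1.4549 = 518.68 ms.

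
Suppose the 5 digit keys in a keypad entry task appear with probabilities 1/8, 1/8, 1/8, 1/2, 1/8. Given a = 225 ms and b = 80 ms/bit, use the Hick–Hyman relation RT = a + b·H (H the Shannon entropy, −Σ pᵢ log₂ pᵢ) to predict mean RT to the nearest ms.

H = −Σ pᵢ log₂ pᵢ = 0.125·3 + 0.125·3 + 0.125·3 + 0.5·1 + 0.125·3 = 2.000 bits.
RT = 225 + 80 × 2.000 = 385.00 ms.

385 ms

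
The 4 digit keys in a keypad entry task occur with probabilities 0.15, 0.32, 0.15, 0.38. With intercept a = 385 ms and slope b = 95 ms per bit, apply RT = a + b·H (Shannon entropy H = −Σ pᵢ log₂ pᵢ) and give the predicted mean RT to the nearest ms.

H = 0.15·log₂(1/0.15) + 0.32·log₂(1/0.32) + 0.15·log₂(1/0.15) + 0.38·log₂(1/0.38) = 1.8776 bits.
RT = 385 + 95 × 1.8776 = 563.37 ms.

563 ms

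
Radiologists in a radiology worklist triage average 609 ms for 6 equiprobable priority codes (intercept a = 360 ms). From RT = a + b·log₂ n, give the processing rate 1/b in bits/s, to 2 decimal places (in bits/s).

b = (609 − 360)/log₂ 6 = 249/2.5850 = 96.326 ms per bit = 0.09633 s/bit; the reciprocal is 10.381 bits/s.

10.38 bits/s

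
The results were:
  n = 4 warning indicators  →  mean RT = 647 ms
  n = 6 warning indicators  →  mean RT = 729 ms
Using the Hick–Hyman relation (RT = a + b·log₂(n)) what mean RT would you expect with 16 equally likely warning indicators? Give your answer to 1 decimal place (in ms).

Solve the two-equation system in a and b:
  b = (729 − 647) / (log₂ 6 − log₂ 4) = 82 / (2.5850 − 2) = 140.180 ms/bit
  a = 647 − 140.180 × 2 = 366.640 ms
Then RT(16) = 366.640 + 140.180 × log₂ 16 = 366.640 + 140.180 × 4 ≈ 927.360 ms.

927.4 ms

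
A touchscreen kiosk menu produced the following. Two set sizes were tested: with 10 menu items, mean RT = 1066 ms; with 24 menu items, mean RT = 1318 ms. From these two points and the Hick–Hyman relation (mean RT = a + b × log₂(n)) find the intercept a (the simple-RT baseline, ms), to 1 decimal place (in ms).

403.2 ms

The slope on a log₂ axis is (1318 − 1066) / (4.5850 − 3.3219) = 199.520 ms/bit.
a = RT₁ − b·log₂ n₁ = 1066 − 199.520 × 3.3219 = 403.211 ms.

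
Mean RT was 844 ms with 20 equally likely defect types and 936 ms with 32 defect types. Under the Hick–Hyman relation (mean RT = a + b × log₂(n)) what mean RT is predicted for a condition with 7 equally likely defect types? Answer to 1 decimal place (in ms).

638.5 ms

With log₂ n on the abscissa the relation is linear; from the two conditions:
  b = (936 − 844) / (log₂ 32 − log₂ 20) = 92 / (5 − 4.3219) = 135.679 ms/bit
  a = 844 − 135.679 × 4.3219 = 257.606 ms
Then RT(7) = 257.606 + 135.679 × log₂ 7 = 257.606 + 135.679 × 2.8074 ≈ 638.504 ms.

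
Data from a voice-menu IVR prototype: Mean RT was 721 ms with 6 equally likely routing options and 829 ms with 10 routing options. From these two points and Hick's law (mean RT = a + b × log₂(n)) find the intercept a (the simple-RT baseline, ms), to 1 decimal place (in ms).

The slope on a log₂ axis is (829 − 721) / (3.3219 − 2.5850) = 146.547 ms/bit.
Intercept: a = 721 − 146.547·log₂(6) = 342.182 ms.

342.2 ms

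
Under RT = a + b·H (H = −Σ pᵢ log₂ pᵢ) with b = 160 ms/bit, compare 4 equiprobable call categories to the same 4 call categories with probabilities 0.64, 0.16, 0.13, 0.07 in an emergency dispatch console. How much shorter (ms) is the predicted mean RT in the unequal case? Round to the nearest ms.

82 ms

The RT saving is b·ΔH. Equiprobable H₀ = log₂(4) = 2.0000 bits; with the given probabilities H = 1.4863 bits.
b·(H₀ − H) = 160 × (2.0000 − 1.4863) = 82.19 ms.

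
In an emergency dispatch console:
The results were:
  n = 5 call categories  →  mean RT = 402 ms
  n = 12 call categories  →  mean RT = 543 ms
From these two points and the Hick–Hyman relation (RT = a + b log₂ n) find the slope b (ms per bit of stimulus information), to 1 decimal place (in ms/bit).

111.6 ms/bit

Slope: b = (543 − 402) / (log₂ 12 − log₂ 5) = 141/1.2630 = 111.636 ms/bit.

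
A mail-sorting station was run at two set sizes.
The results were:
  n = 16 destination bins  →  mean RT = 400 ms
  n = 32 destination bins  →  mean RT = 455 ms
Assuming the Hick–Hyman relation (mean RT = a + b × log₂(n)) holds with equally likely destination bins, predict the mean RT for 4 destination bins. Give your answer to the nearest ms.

With log₂ n on the abscissa the relation is linear; from the two conditions:
  b = (455 − 400) / (log₂ 32 − log₂ 16) = 55 / (5 − 4) = 55 ms/bit
  a = 400 − 55 × 4 = 180 ms
Then RT(4) = 180 + 55 × log₂ 4 = 180 + 55 × 2 ≈ 290.000 ms.

290 ms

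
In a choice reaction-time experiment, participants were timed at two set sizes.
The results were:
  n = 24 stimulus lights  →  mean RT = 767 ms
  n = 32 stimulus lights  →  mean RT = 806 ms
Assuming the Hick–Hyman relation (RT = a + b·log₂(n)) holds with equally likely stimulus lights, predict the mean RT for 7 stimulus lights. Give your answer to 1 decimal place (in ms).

600.0 ms

With log₂ n on the abscissa the relation is linear; from the two conditions:
  b = (806 − 767) / (log₂ 32 − log₂ 24) = 39 / (5 − 4.5850) = 93.967 ms/bit
  a = 767 − 93.967 × 4.5850 = 336.163 ms
Then RT(7) = 336.163 + 93.967 × log₂ 7 = 336.163 + 93.967 × 2.8074 ≈ 599.963 ms.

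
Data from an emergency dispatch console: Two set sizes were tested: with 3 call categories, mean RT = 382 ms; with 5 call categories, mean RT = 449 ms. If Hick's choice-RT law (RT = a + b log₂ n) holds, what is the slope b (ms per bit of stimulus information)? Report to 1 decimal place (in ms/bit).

Slope: b = (449 − 382) / (log₂ 5 − log₂ 3) = 67/0.7370 = 90.913 ms/bit.

90.9 ms/bit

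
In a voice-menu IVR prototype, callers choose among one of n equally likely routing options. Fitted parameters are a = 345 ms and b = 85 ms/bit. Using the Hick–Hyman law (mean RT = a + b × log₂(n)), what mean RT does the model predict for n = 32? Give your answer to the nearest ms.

770 ms

log₂(32) = 5 bits, so RT = 345 + 85 × 5 ≈ 770.000 ms.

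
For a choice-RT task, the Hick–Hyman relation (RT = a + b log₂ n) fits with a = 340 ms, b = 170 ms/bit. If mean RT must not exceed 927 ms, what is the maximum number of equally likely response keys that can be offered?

Information budget: (927 − 340)/170 = 3.4529 bits, so n ≤ 2^3.4529 = 10.951 → at most 10.

10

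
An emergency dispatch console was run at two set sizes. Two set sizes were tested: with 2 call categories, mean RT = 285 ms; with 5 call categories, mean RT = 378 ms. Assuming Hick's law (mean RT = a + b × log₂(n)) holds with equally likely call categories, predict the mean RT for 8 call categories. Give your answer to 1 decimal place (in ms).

With log₂ n on the abscissa the relation is linear; from the two conditions:
  b = (378 − 285) / (log₂ 5 − log₂ 2) = 93 / (2.3219 − 1) = 70.352 ms/bit
  a = 285 − 70.352 × 1 = 214.648 ms
Then RT(8) = 214.648 + 70.352 × log₂ 8 = 214.648 + 70.352 × 3 ≈ 425.704 ms.

425.7 ms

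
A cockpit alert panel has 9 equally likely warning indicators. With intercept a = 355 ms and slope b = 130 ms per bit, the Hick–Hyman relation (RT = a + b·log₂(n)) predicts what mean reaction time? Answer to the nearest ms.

log₂(9) = 3.1699 bits, so RT = 355 + 130 × 3.1699 ≈ 767.090 ms.

767 ms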